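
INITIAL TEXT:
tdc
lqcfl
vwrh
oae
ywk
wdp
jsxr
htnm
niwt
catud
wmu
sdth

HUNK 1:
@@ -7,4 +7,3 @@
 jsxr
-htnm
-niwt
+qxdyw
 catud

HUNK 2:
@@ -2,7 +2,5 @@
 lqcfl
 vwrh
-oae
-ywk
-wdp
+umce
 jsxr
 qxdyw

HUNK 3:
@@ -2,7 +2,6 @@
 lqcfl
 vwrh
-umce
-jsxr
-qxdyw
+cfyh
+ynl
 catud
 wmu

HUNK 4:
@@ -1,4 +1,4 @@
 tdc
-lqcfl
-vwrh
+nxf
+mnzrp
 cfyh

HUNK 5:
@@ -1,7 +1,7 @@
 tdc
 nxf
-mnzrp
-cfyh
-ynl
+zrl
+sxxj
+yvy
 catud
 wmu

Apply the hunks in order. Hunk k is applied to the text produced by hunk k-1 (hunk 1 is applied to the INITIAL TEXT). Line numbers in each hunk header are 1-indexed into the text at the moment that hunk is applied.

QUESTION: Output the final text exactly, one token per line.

Answer: tdc
nxf
zrl
sxxj
yvy
catud
wmu
sdth

Derivation:
Hunk 1: at line 7 remove [htnm,niwt] add [qxdyw] -> 11 lines: tdc lqcfl vwrh oae ywk wdp jsxr qxdyw catud wmu sdth
Hunk 2: at line 2 remove [oae,ywk,wdp] add [umce] -> 9 lines: tdc lqcfl vwrh umce jsxr qxdyw catud wmu sdth
Hunk 3: at line 2 remove [umce,jsxr,qxdyw] add [cfyh,ynl] -> 8 lines: tdc lqcfl vwrh cfyh ynl catud wmu sdth
Hunk 4: at line 1 remove [lqcfl,vwrh] add [nxf,mnzrp] -> 8 lines: tdc nxf mnzrp cfyh ynl catud wmu sdth
Hunk 5: at line 1 remove [mnzrp,cfyh,ynl] add [zrl,sxxj,yvy] -> 8 lines: tdc nxf zrl sxxj yvy catud wmu sdth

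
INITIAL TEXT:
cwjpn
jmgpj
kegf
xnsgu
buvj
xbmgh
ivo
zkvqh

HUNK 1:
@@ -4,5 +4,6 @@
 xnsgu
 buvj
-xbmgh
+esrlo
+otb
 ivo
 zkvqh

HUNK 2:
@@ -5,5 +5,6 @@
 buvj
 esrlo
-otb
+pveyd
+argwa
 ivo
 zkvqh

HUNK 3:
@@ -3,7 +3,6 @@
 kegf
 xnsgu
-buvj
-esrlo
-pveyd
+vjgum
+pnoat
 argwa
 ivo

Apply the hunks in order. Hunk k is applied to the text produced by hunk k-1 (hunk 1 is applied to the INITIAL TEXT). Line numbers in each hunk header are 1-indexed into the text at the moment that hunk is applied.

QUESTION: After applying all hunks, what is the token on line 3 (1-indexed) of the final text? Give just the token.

Answer: kegf

Derivation:
Hunk 1: at line 4 remove [xbmgh] add [esrlo,otb] -> 9 lines: cwjpn jmgpj kegf xnsgu buvj esrlo otb ivo zkvqh
Hunk 2: at line 5 remove [otb] add [pveyd,argwa] -> 10 lines: cwjpn jmgpj kegf xnsgu buvj esrlo pveyd argwa ivo zkvqh
Hunk 3: at line 3 remove [buvj,esrlo,pveyd] add [vjgum,pnoat] -> 9 lines: cwjpn jmgpj kegf xnsgu vjgum pnoat argwa ivo zkvqh
Final line 3: kegf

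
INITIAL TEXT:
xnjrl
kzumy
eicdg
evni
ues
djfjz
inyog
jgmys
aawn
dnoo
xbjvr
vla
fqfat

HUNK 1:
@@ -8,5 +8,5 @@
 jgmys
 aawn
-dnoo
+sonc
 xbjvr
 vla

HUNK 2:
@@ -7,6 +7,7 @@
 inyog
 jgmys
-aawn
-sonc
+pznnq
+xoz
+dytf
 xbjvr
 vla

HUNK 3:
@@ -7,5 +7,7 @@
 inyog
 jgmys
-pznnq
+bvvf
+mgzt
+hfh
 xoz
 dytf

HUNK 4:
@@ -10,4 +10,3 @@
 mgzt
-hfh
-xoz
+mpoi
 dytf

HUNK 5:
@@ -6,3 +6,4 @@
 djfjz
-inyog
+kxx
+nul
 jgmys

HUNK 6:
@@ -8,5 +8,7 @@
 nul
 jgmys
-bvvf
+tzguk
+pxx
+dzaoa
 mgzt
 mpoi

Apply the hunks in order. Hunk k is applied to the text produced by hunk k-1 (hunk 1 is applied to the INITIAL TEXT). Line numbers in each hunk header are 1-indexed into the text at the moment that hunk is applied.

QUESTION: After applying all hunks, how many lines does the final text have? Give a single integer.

Hunk 1: at line 8 remove [dnoo] add [sonc] -> 13 lines: xnjrl kzumy eicdg evni ues djfjz inyog jgmys aawn sonc xbjvr vla fqfat
Hunk 2: at line 7 remove [aawn,sonc] add [pznnq,xoz,dytf] -> 14 lines: xnjrl kzumy eicdg evni ues djfjz inyog jgmys pznnq xoz dytf xbjvr vla fqfat
Hunk 3: at line 7 remove [pznnq] add [bvvf,mgzt,hfh] -> 16 lines: xnjrl kzumy eicdg evni ues djfjz inyog jgmys bvvf mgzt hfh xoz dytf xbjvr vla fqfat
Hunk 4: at line 10 remove [hfh,xoz] add [mpoi] -> 15 lines: xnjrl kzumy eicdg evni ues djfjz inyog jgmys bvvf mgzt mpoi dytf xbjvr vla fqfat
Hunk 5: at line 6 remove [inyog] add [kxx,nul] -> 16 lines: xnjrl kzumy eicdg evni ues djfjz kxx nul jgmys bvvf mgzt mpoi dytf xbjvr vla fqfat
Hunk 6: at line 8 remove [bvvf] add [tzguk,pxx,dzaoa] -> 18 lines: xnjrl kzumy eicdg evni ues djfjz kxx nul jgmys tzguk pxx dzaoa mgzt mpoi dytf xbjvr vla fqfat
Final line count: 18

Answer: 18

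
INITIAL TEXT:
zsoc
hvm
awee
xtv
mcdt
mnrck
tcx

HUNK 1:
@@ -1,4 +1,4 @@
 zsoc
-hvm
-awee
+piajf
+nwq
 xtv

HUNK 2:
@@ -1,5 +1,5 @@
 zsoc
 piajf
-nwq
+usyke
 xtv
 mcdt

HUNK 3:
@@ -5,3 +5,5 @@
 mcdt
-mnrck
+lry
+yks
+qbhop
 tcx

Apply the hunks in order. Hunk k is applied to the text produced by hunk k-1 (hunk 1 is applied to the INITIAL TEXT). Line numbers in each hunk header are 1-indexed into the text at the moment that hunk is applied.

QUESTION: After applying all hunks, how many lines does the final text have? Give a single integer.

Answer: 9

Derivation:
Hunk 1: at line 1 remove [hvm,awee] add [piajf,nwq] -> 7 lines: zsoc piajf nwq xtv mcdt mnrck tcx
Hunk 2: at line 1 remove [nwq] add [usyke] -> 7 lines: zsoc piajf usyke xtv mcdt mnrck tcx
Hunk 3: at line 5 remove [mnrck] add [lry,yks,qbhop] -> 9 lines: zsoc piajf usyke xtv mcdt lry yks qbhop tcx
Final line count: 9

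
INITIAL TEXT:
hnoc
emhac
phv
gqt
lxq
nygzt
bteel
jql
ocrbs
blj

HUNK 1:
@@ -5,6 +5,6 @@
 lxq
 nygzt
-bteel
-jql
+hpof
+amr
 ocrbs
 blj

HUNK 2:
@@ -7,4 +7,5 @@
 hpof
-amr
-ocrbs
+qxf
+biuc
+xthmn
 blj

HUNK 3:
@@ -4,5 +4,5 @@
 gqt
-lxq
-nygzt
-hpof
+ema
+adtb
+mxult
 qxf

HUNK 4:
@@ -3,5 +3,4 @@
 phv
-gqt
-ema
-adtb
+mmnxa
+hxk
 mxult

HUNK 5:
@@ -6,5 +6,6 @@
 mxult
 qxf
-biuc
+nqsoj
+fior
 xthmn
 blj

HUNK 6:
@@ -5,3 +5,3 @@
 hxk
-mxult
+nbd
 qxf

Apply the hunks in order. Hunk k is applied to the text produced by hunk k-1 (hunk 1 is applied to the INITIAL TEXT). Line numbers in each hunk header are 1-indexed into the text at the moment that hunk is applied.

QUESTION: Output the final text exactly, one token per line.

Hunk 1: at line 5 remove [bteel,jql] add [hpof,amr] -> 10 lines: hnoc emhac phv gqt lxq nygzt hpof amr ocrbs blj
Hunk 2: at line 7 remove [amr,ocrbs] add [qxf,biuc,xthmn] -> 11 lines: hnoc emhac phv gqt lxq nygzt hpof qxf biuc xthmn blj
Hunk 3: at line 4 remove [lxq,nygzt,hpof] add [ema,adtb,mxult] -> 11 lines: hnoc emhac phv gqt ema adtb mxult qxf biuc xthmn blj
Hunk 4: at line 3 remove [gqt,ema,adtb] add [mmnxa,hxk] -> 10 lines: hnoc emhac phv mmnxa hxk mxult qxf biuc xthmn blj
Hunk 5: at line 6 remove [biuc] add [nqsoj,fior] -> 11 lines: hnoc emhac phv mmnxa hxk mxult qxf nqsoj fior xthmn blj
Hunk 6: at line 5 remove [mxult] add [nbd] -> 11 lines: hnoc emhac phv mmnxa hxk nbd qxf nqsoj fior xthmn blj

Answer: hnoc
emhac
phv
mmnxa
hxk
nbd
qxf
nqsoj
fior
xthmn
blj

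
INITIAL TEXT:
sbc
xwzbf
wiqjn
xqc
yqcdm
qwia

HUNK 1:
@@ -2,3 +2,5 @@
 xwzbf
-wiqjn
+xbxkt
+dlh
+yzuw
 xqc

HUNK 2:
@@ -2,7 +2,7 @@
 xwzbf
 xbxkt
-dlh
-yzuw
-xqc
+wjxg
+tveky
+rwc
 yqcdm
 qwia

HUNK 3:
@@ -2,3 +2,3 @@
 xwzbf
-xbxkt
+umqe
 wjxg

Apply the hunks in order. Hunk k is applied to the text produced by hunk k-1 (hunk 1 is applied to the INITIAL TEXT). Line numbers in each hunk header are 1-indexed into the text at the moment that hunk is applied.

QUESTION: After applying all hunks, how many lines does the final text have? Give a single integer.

Answer: 8

Derivation:
Hunk 1: at line 2 remove [wiqjn] add [xbxkt,dlh,yzuw] -> 8 lines: sbc xwzbf xbxkt dlh yzuw xqc yqcdm qwia
Hunk 2: at line 2 remove [dlh,yzuw,xqc] add [wjxg,tveky,rwc] -> 8 lines: sbc xwzbf xbxkt wjxg tveky rwc yqcdm qwia
Hunk 3: at line 2 remove [xbxkt] add [umqe] -> 8 lines: sbc xwzbf umqe wjxg tveky rwc yqcdm qwia
Final line count: 8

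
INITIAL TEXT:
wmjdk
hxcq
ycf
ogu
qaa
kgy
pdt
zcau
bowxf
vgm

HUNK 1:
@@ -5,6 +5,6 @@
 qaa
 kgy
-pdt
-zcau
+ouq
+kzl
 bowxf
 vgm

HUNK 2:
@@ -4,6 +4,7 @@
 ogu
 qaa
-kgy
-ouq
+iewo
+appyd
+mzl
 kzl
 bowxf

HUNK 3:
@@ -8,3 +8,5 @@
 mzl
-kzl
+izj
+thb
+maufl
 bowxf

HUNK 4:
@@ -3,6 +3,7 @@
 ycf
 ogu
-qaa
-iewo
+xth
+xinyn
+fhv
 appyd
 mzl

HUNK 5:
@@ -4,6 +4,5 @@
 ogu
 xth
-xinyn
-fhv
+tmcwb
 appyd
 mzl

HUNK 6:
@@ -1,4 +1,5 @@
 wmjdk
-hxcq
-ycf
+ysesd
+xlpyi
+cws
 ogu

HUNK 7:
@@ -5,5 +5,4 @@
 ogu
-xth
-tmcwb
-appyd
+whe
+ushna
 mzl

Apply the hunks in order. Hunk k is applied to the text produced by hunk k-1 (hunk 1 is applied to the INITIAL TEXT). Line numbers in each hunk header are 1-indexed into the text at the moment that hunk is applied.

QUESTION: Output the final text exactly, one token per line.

Hunk 1: at line 5 remove [pdt,zcau] add [ouq,kzl] -> 10 lines: wmjdk hxcq ycf ogu qaa kgy ouq kzl bowxf vgm
Hunk 2: at line 4 remove [kgy,ouq] add [iewo,appyd,mzl] -> 11 lines: wmjdk hxcq ycf ogu qaa iewo appyd mzl kzl bowxf vgm
Hunk 3: at line 8 remove [kzl] add [izj,thb,maufl] -> 13 lines: wmjdk hxcq ycf ogu qaa iewo appyd mzl izj thb maufl bowxf vgm
Hunk 4: at line 3 remove [qaa,iewo] add [xth,xinyn,fhv] -> 14 lines: wmjdk hxcq ycf ogu xth xinyn fhv appyd mzl izj thb maufl bowxf vgm
Hunk 5: at line 4 remove [xinyn,fhv] add [tmcwb] -> 13 lines: wmjdk hxcq ycf ogu xth tmcwb appyd mzl izj thb maufl bowxf vgm
Hunk 6: at line 1 remove [hxcq,ycf] add [ysesd,xlpyi,cws] -> 14 lines: wmjdk ysesd xlpyi cws ogu xth tmcwb appyd mzl izj thb maufl bowxf vgm
Hunk 7: at line 5 remove [xth,tmcwb,appyd] add [whe,ushna] -> 13 lines: wmjdk ysesd xlpyi cws ogu whe ushna mzl izj thb maufl bowxf vgm

Answer: wmjdk
ysesd
xlpyi
cws
ogu
whe
ushna
mzl
izj
thb
maufl
bowxf
vgm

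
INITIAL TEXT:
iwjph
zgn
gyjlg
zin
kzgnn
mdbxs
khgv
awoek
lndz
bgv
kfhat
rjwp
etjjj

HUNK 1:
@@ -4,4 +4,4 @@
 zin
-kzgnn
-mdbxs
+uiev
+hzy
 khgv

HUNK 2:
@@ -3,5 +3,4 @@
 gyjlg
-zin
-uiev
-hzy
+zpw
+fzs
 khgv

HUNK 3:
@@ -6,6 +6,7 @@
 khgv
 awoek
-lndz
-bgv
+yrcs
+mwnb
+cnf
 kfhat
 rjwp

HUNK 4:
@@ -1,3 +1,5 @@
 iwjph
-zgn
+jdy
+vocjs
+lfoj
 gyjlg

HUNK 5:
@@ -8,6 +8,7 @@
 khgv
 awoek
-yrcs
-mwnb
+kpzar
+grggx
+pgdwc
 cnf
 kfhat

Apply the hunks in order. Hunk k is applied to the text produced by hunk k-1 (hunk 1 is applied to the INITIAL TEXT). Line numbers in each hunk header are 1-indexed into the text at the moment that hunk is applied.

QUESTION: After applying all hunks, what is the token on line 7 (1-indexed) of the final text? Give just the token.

Hunk 1: at line 4 remove [kzgnn,mdbxs] add [uiev,hzy] -> 13 lines: iwjph zgn gyjlg zin uiev hzy khgv awoek lndz bgv kfhat rjwp etjjj
Hunk 2: at line 3 remove [zin,uiev,hzy] add [zpw,fzs] -> 12 lines: iwjph zgn gyjlg zpw fzs khgv awoek lndz bgv kfhat rjwp etjjj
Hunk 3: at line 6 remove [lndz,bgv] add [yrcs,mwnb,cnf] -> 13 lines: iwjph zgn gyjlg zpw fzs khgv awoek yrcs mwnb cnf kfhat rjwp etjjj
Hunk 4: at line 1 remove [zgn] add [jdy,vocjs,lfoj] -> 15 lines: iwjph jdy vocjs lfoj gyjlg zpw fzs khgv awoek yrcs mwnb cnf kfhat rjwp etjjj
Hunk 5: at line 8 remove [yrcs,mwnb] add [kpzar,grggx,pgdwc] -> 16 lines: iwjph jdy vocjs lfoj gyjlg zpw fzs khgv awoek kpzar grggx pgdwc cnf kfhat rjwp etjjj
Final line 7: fzs

Answer: fzs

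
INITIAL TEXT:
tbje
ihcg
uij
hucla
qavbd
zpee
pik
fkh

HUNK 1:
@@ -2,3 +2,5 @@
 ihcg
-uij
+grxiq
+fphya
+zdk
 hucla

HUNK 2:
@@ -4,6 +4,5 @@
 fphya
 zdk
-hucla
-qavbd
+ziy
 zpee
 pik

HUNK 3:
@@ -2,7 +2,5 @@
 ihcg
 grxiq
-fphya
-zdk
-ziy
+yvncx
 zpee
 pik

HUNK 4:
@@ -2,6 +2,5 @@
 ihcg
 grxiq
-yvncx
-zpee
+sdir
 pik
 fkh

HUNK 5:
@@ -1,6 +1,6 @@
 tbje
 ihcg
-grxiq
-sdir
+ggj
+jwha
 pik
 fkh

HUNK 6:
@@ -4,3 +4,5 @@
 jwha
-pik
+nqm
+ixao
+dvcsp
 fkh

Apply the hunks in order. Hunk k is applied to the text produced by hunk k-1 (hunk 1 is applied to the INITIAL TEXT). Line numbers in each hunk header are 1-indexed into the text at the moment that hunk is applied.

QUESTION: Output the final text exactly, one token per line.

Answer: tbje
ihcg
ggj
jwha
nqm
ixao
dvcsp
fkh

Derivation:
Hunk 1: at line 2 remove [uij] add [grxiq,fphya,zdk] -> 10 lines: tbje ihcg grxiq fphya zdk hucla qavbd zpee pik fkh
Hunk 2: at line 4 remove [hucla,qavbd] add [ziy] -> 9 lines: tbje ihcg grxiq fphya zdk ziy zpee pik fkh
Hunk 3: at line 2 remove [fphya,zdk,ziy] add [yvncx] -> 7 lines: tbje ihcg grxiq yvncx zpee pik fkh
Hunk 4: at line 2 remove [yvncx,zpee] add [sdir] -> 6 lines: tbje ihcg grxiq sdir pik fkh
Hunk 5: at line 1 remove [grxiq,sdir] add [ggj,jwha] -> 6 lines: tbje ihcg ggj jwha pik fkh
Hunk 6: at line 4 remove [pik] add [nqm,ixao,dvcsp] -> 8 lines: tbje ihcg ggj jwha nqm ixao dvcsp fkh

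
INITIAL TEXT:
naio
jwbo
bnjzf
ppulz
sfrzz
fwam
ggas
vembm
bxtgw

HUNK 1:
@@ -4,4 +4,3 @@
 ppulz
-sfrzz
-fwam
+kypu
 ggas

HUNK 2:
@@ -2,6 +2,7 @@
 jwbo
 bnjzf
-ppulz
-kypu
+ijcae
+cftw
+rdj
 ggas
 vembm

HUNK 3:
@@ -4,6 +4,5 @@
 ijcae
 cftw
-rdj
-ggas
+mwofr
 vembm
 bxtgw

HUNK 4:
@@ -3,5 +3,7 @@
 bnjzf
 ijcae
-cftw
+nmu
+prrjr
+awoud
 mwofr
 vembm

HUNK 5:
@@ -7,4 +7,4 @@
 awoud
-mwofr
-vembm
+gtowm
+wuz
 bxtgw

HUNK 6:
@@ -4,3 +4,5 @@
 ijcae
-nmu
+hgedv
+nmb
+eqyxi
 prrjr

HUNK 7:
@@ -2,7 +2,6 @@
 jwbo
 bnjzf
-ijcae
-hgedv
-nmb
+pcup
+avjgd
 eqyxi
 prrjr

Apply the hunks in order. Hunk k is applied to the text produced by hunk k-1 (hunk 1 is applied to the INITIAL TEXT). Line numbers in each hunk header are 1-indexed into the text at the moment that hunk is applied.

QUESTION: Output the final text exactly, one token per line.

Hunk 1: at line 4 remove [sfrzz,fwam] add [kypu] -> 8 lines: naio jwbo bnjzf ppulz kypu ggas vembm bxtgw
Hunk 2: at line 2 remove [ppulz,kypu] add [ijcae,cftw,rdj] -> 9 lines: naio jwbo bnjzf ijcae cftw rdj ggas vembm bxtgw
Hunk 3: at line 4 remove [rdj,ggas] add [mwofr] -> 8 lines: naio jwbo bnjzf ijcae cftw mwofr vembm bxtgw
Hunk 4: at line 3 remove [cftw] add [nmu,prrjr,awoud] -> 10 lines: naio jwbo bnjzf ijcae nmu prrjr awoud mwofr vembm bxtgw
Hunk 5: at line 7 remove [mwofr,vembm] add [gtowm,wuz] -> 10 lines: naio jwbo bnjzf ijcae nmu prrjr awoud gtowm wuz bxtgw
Hunk 6: at line 4 remove [nmu] add [hgedv,nmb,eqyxi] -> 12 lines: naio jwbo bnjzf ijcae hgedv nmb eqyxi prrjr awoud gtowm wuz bxtgw
Hunk 7: at line 2 remove [ijcae,hgedv,nmb] add [pcup,avjgd] -> 11 lines: naio jwbo bnjzf pcup avjgd eqyxi prrjr awoud gtowm wuz bxtgw

Answer: naio
jwbo
bnjzf
pcup
avjgd
eqyxi
prrjr
awoud
gtowm
wuz
bxtgw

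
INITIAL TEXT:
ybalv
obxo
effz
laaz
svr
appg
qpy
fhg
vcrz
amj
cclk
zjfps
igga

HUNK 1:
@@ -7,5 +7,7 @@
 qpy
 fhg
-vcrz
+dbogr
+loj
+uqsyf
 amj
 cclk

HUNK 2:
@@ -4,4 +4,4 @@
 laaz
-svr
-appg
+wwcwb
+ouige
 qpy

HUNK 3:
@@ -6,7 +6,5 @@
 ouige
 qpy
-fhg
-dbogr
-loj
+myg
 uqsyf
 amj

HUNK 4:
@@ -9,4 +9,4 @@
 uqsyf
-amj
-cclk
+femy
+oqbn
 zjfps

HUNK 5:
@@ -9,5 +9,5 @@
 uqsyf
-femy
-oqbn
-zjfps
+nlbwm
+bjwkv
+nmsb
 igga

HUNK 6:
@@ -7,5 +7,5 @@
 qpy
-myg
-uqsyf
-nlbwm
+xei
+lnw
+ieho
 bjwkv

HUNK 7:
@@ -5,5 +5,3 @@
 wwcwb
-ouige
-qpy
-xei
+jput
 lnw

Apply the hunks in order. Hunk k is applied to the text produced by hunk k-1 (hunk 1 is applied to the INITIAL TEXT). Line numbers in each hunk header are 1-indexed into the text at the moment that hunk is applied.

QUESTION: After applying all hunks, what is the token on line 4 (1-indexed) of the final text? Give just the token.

Answer: laaz

Derivation:
Hunk 1: at line 7 remove [vcrz] add [dbogr,loj,uqsyf] -> 15 lines: ybalv obxo effz laaz svr appg qpy fhg dbogr loj uqsyf amj cclk zjfps igga
Hunk 2: at line 4 remove [svr,appg] add [wwcwb,ouige] -> 15 lines: ybalv obxo effz laaz wwcwb ouige qpy fhg dbogr loj uqsyf amj cclk zjfps igga
Hunk 3: at line 6 remove [fhg,dbogr,loj] add [myg] -> 13 lines: ybalv obxo effz laaz wwcwb ouige qpy myg uqsyf amj cclk zjfps igga
Hunk 4: at line 9 remove [amj,cclk] add [femy,oqbn] -> 13 lines: ybalv obxo effz laaz wwcwb ouige qpy myg uqsyf femy oqbn zjfps igga
Hunk 5: at line 9 remove [femy,oqbn,zjfps] add [nlbwm,bjwkv,nmsb] -> 13 lines: ybalv obxo effz laaz wwcwb ouige qpy myg uqsyf nlbwm bjwkv nmsb igga
Hunk 6: at line 7 remove [myg,uqsyf,nlbwm] add [xei,lnw,ieho] -> 13 lines: ybalv obxo effz laaz wwcwb ouige qpy xei lnw ieho bjwkv nmsb igga
Hunk 7: at line 5 remove [ouige,qpy,xei] add [jput] -> 11 lines: ybalv obxo effz laaz wwcwb jput lnw ieho bjwkv nmsb igga
Final line 4: laaz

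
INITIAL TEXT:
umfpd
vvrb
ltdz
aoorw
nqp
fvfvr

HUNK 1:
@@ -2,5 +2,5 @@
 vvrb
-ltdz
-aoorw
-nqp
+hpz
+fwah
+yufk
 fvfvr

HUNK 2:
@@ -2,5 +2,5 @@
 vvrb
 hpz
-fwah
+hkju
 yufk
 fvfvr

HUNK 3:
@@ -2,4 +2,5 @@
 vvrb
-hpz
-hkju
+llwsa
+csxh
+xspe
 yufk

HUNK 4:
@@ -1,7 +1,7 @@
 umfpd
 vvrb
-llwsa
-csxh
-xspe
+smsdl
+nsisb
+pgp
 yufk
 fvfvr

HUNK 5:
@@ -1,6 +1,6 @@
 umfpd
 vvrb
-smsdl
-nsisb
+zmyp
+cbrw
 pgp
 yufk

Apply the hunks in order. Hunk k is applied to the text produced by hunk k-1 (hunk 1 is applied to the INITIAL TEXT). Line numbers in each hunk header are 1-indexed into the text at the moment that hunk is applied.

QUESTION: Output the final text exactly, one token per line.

Hunk 1: at line 2 remove [ltdz,aoorw,nqp] add [hpz,fwah,yufk] -> 6 lines: umfpd vvrb hpz fwah yufk fvfvr
Hunk 2: at line 2 remove [fwah] add [hkju] -> 6 lines: umfpd vvrb hpz hkju yufk fvfvr
Hunk 3: at line 2 remove [hpz,hkju] add [llwsa,csxh,xspe] -> 7 lines: umfpd vvrb llwsa csxh xspe yufk fvfvr
Hunk 4: at line 1 remove [llwsa,csxh,xspe] add [smsdl,nsisb,pgp] -> 7 lines: umfpd vvrb smsdl nsisb pgp yufk fvfvr
Hunk 5: at line 1 remove [smsdl,nsisb] add [zmyp,cbrw] -> 7 lines: umfpd vvrb zmyp cbrw pgp yufk fvfvr

Answer: umfpd
vvrb
zmyp
cbrw
pgp
yufk
fvfvr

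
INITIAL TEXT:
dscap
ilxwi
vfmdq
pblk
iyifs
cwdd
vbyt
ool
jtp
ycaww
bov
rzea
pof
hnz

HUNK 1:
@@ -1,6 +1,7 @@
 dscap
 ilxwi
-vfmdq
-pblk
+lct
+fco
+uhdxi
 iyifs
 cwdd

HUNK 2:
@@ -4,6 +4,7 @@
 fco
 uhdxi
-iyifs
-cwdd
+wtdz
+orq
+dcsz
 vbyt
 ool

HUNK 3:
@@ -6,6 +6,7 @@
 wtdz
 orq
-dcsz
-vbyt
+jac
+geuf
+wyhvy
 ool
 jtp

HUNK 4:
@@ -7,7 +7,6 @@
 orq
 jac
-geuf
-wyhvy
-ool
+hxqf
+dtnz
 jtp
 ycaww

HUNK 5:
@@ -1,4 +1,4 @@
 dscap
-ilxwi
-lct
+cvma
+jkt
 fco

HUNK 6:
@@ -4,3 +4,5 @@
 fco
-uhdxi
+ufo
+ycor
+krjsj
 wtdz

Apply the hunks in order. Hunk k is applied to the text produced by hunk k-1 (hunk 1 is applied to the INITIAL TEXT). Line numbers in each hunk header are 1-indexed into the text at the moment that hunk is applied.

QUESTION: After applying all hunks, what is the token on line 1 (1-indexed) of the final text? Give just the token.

Hunk 1: at line 1 remove [vfmdq,pblk] add [lct,fco,uhdxi] -> 15 lines: dscap ilxwi lct fco uhdxi iyifs cwdd vbyt ool jtp ycaww bov rzea pof hnz
Hunk 2: at line 4 remove [iyifs,cwdd] add [wtdz,orq,dcsz] -> 16 lines: dscap ilxwi lct fco uhdxi wtdz orq dcsz vbyt ool jtp ycaww bov rzea pof hnz
Hunk 3: at line 6 remove [dcsz,vbyt] add [jac,geuf,wyhvy] -> 17 lines: dscap ilxwi lct fco uhdxi wtdz orq jac geuf wyhvy ool jtp ycaww bov rzea pof hnz
Hunk 4: at line 7 remove [geuf,wyhvy,ool] add [hxqf,dtnz] -> 16 lines: dscap ilxwi lct fco uhdxi wtdz orq jac hxqf dtnz jtp ycaww bov rzea pof hnz
Hunk 5: at line 1 remove [ilxwi,lct] add [cvma,jkt] -> 16 lines: dscap cvma jkt fco uhdxi wtdz orq jac hxqf dtnz jtp ycaww bov rzea pof hnz
Hunk 6: at line 4 remove [uhdxi] add [ufo,ycor,krjsj] -> 18 lines: dscap cvma jkt fco ufo ycor krjsj wtdz orq jac hxqf dtnz jtp ycaww bov rzea pof hnz
Final line 1: dscap

Answer: dscap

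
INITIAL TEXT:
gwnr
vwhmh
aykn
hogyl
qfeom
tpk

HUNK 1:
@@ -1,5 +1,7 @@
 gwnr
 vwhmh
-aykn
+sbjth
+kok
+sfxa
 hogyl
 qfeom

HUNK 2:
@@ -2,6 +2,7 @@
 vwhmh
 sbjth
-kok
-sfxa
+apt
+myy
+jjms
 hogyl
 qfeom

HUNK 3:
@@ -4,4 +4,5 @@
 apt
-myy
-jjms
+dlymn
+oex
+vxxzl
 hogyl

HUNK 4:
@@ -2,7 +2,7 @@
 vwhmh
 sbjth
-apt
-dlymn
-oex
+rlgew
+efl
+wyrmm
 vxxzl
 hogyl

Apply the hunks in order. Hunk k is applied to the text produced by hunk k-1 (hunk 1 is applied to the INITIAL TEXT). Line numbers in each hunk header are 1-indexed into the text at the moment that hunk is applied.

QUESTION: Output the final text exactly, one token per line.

Hunk 1: at line 1 remove [aykn] add [sbjth,kok,sfxa] -> 8 lines: gwnr vwhmh sbjth kok sfxa hogyl qfeom tpk
Hunk 2: at line 2 remove [kok,sfxa] add [apt,myy,jjms] -> 9 lines: gwnr vwhmh sbjth apt myy jjms hogyl qfeom tpk
Hunk 3: at line 4 remove [myy,jjms] add [dlymn,oex,vxxzl] -> 10 lines: gwnr vwhmh sbjth apt dlymn oex vxxzl hogyl qfeom tpk
Hunk 4: at line 2 remove [apt,dlymn,oex] add [rlgew,efl,wyrmm] -> 10 lines: gwnr vwhmh sbjth rlgew efl wyrmm vxxzl hogyl qfeom tpk

Answer: gwnr
vwhmh
sbjth
rlgew
efl
wyrmm
vxxzl
hogyl
qfeom
tpk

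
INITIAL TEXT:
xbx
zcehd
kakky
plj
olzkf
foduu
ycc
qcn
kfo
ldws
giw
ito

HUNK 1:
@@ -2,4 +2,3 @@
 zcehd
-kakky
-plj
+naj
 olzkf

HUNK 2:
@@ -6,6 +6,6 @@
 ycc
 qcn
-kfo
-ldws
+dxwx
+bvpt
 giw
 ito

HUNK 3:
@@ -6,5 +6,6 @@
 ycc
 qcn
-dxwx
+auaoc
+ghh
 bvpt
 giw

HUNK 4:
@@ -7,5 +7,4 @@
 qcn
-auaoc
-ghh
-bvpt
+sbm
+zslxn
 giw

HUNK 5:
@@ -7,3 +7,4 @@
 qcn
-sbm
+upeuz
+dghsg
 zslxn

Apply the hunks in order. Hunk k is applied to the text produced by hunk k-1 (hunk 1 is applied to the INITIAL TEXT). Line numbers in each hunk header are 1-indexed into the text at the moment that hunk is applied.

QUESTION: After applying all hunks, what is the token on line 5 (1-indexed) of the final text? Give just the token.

Hunk 1: at line 2 remove [kakky,plj] add [naj] -> 11 lines: xbx zcehd naj olzkf foduu ycc qcn kfo ldws giw ito
Hunk 2: at line 6 remove [kfo,ldws] add [dxwx,bvpt] -> 11 lines: xbx zcehd naj olzkf foduu ycc qcn dxwx bvpt giw ito
Hunk 3: at line 6 remove [dxwx] add [auaoc,ghh] -> 12 lines: xbx zcehd naj olzkf foduu ycc qcn auaoc ghh bvpt giw ito
Hunk 4: at line 7 remove [auaoc,ghh,bvpt] add [sbm,zslxn] -> 11 lines: xbx zcehd naj olzkf foduu ycc qcn sbm zslxn giw ito
Hunk 5: at line 7 remove [sbm] add [upeuz,dghsg] -> 12 lines: xbx zcehd naj olzkf foduu ycc qcn upeuz dghsg zslxn giw ito
Final line 5: foduu

Answer: foduu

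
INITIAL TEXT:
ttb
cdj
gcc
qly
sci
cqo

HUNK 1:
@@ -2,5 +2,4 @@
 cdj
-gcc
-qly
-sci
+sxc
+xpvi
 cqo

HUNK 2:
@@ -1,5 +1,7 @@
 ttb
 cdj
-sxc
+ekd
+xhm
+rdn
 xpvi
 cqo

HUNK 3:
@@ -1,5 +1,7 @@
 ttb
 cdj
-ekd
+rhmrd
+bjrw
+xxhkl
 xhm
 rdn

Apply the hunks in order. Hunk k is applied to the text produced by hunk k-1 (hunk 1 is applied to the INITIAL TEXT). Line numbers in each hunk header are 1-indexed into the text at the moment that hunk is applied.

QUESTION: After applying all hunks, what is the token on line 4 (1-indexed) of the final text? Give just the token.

Hunk 1: at line 2 remove [gcc,qly,sci] add [sxc,xpvi] -> 5 lines: ttb cdj sxc xpvi cqo
Hunk 2: at line 1 remove [sxc] add [ekd,xhm,rdn] -> 7 lines: ttb cdj ekd xhm rdn xpvi cqo
Hunk 3: at line 1 remove [ekd] add [rhmrd,bjrw,xxhkl] -> 9 lines: ttb cdj rhmrd bjrw xxhkl xhm rdn xpvi cqo
Final line 4: bjrw

Answer: bjrw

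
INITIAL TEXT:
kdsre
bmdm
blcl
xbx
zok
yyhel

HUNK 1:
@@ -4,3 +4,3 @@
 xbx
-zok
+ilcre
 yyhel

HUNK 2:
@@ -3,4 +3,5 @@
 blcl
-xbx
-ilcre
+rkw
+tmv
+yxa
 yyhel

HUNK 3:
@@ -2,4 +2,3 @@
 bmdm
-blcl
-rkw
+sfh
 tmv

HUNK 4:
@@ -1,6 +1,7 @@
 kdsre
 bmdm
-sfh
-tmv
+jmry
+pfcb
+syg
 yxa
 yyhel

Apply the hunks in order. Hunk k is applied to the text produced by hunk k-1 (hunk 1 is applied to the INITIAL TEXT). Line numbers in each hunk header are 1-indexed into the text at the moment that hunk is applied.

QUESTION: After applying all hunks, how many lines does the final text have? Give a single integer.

Answer: 7

Derivation:
Hunk 1: at line 4 remove [zok] add [ilcre] -> 6 lines: kdsre bmdm blcl xbx ilcre yyhel
Hunk 2: at line 3 remove [xbx,ilcre] add [rkw,tmv,yxa] -> 7 lines: kdsre bmdm blcl rkw tmv yxa yyhel
Hunk 3: at line 2 remove [blcl,rkw] add [sfh] -> 6 lines: kdsre bmdm sfh tmv yxa yyhel
Hunk 4: at line 1 remove [sfh,tmv] add [jmry,pfcb,syg] -> 7 lines: kdsre bmdm jmry pfcb syg yxa yyhel
Final line count: 7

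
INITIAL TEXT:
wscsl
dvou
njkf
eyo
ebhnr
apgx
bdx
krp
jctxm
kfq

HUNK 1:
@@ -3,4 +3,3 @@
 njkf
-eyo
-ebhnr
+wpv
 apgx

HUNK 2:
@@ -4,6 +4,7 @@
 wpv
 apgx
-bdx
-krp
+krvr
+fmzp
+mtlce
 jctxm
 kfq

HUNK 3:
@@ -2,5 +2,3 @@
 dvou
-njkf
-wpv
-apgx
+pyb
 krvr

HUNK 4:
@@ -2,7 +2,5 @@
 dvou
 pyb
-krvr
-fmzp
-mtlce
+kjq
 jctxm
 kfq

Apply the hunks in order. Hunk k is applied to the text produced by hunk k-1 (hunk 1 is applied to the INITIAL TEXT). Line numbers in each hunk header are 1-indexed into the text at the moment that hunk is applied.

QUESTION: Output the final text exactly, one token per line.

Answer: wscsl
dvou
pyb
kjq
jctxm
kfq

Derivation:
Hunk 1: at line 3 remove [eyo,ebhnr] add [wpv] -> 9 lines: wscsl dvou njkf wpv apgx bdx krp jctxm kfq
Hunk 2: at line 4 remove [bdx,krp] add [krvr,fmzp,mtlce] -> 10 lines: wscsl dvou njkf wpv apgx krvr fmzp mtlce jctxm kfq
Hunk 3: at line 2 remove [njkf,wpv,apgx] add [pyb] -> 8 lines: wscsl dvou pyb krvr fmzp mtlce jctxm kfq
Hunk 4: at line 2 remove [krvr,fmzp,mtlce] add [kjq] -> 6 lines: wscsl dvou pyb kjq jctxm kfq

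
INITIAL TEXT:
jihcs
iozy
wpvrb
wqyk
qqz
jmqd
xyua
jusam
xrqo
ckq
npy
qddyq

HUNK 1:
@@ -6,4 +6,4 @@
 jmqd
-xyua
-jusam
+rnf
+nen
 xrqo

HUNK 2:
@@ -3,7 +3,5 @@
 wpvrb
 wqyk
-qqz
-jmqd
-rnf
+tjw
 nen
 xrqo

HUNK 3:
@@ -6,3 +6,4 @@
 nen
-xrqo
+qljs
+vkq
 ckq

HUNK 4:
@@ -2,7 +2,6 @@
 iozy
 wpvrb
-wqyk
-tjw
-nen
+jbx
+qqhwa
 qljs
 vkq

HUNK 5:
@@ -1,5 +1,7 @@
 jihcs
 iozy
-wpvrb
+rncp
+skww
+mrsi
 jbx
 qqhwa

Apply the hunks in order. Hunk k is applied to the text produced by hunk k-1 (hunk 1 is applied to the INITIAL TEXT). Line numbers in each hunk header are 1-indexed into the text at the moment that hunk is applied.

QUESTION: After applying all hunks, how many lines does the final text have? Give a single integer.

Answer: 12

Derivation:
Hunk 1: at line 6 remove [xyua,jusam] add [rnf,nen] -> 12 lines: jihcs iozy wpvrb wqyk qqz jmqd rnf nen xrqo ckq npy qddyq
Hunk 2: at line 3 remove [qqz,jmqd,rnf] add [tjw] -> 10 lines: jihcs iozy wpvrb wqyk tjw nen xrqo ckq npy qddyq
Hunk 3: at line 6 remove [xrqo] add [qljs,vkq] -> 11 lines: jihcs iozy wpvrb wqyk tjw nen qljs vkq ckq npy qddyq
Hunk 4: at line 2 remove [wqyk,tjw,nen] add [jbx,qqhwa] -> 10 lines: jihcs iozy wpvrb jbx qqhwa qljs vkq ckq npy qddyq
Hunk 5: at line 1 remove [wpvrb] add [rncp,skww,mrsi] -> 12 lines: jihcs iozy rncp skww mrsi jbx qqhwa qljs vkq ckq npy qddyq
Final line count: 12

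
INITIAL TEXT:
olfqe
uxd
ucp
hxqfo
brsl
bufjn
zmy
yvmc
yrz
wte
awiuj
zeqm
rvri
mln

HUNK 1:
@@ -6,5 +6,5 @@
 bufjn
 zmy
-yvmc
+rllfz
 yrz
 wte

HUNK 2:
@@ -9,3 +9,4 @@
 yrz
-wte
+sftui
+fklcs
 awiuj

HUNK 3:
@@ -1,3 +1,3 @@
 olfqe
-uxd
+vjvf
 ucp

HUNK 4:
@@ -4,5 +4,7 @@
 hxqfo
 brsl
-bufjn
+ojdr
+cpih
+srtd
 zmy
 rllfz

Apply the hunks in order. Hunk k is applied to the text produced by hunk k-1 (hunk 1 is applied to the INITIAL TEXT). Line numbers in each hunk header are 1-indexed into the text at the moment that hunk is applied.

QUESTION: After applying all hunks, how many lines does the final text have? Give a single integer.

Answer: 17

Derivation:
Hunk 1: at line 6 remove [yvmc] add [rllfz] -> 14 lines: olfqe uxd ucp hxqfo brsl bufjn zmy rllfz yrz wte awiuj zeqm rvri mln
Hunk 2: at line 9 remove [wte] add [sftui,fklcs] -> 15 lines: olfqe uxd ucp hxqfo brsl bufjn zmy rllfz yrz sftui fklcs awiuj zeqm rvri mln
Hunk 3: at line 1 remove [uxd] add [vjvf] -> 15 lines: olfqe vjvf ucp hxqfo brsl bufjn zmy rllfz yrz sftui fklcs awiuj zeqm rvri mln
Hunk 4: at line 4 remove [bufjn] add [ojdr,cpih,srtd] -> 17 lines: olfqe vjvf ucp hxqfo brsl ojdr cpih srtd zmy rllfz yrz sftui fklcs awiuj zeqm rvri mln
Final line count: 17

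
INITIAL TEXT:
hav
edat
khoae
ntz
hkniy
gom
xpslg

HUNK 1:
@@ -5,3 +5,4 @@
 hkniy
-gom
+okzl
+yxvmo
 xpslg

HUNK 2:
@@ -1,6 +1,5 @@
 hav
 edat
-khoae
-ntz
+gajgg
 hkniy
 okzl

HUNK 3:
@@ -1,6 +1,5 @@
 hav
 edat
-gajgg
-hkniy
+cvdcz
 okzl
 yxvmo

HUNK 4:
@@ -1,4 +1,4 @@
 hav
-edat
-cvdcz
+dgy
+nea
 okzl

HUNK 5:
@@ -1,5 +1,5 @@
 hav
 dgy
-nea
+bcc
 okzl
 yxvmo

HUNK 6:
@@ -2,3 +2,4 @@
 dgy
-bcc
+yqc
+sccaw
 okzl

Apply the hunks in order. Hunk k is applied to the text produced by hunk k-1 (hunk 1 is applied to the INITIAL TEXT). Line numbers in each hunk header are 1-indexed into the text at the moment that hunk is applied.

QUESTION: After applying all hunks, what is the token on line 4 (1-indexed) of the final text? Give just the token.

Hunk 1: at line 5 remove [gom] add [okzl,yxvmo] -> 8 lines: hav edat khoae ntz hkniy okzl yxvmo xpslg
Hunk 2: at line 1 remove [khoae,ntz] add [gajgg] -> 7 lines: hav edat gajgg hkniy okzl yxvmo xpslg
Hunk 3: at line 1 remove [gajgg,hkniy] add [cvdcz] -> 6 lines: hav edat cvdcz okzl yxvmo xpslg
Hunk 4: at line 1 remove [edat,cvdcz] add [dgy,nea] -> 6 lines: hav dgy nea okzl yxvmo xpslg
Hunk 5: at line 1 remove [nea] add [bcc] -> 6 lines: hav dgy bcc okzl yxvmo xpslg
Hunk 6: at line 2 remove [bcc] add [yqc,sccaw] -> 7 lines: hav dgy yqc sccaw okzl yxvmo xpslg
Final line 4: sccaw

Answer: sccaw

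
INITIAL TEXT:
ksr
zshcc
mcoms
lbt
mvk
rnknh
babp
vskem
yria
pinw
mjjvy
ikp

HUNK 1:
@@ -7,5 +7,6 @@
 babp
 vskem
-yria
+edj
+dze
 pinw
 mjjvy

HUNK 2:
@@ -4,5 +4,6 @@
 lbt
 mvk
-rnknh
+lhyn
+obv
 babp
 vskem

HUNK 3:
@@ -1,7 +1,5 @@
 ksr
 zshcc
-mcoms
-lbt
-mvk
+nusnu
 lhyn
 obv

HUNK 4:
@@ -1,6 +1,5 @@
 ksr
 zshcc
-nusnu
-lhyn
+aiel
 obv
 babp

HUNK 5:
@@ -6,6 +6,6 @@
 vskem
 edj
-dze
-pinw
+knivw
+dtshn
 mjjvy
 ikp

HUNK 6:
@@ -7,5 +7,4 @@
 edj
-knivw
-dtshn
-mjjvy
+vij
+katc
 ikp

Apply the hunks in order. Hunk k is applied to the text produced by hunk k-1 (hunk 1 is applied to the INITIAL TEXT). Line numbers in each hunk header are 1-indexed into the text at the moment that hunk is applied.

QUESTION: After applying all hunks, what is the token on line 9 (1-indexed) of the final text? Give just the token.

Answer: katc

Derivation:
Hunk 1: at line 7 remove [yria] add [edj,dze] -> 13 lines: ksr zshcc mcoms lbt mvk rnknh babp vskem edj dze pinw mjjvy ikp
Hunk 2: at line 4 remove [rnknh] add [lhyn,obv] -> 14 lines: ksr zshcc mcoms lbt mvk lhyn obv babp vskem edj dze pinw mjjvy ikp
Hunk 3: at line 1 remove [mcoms,lbt,mvk] add [nusnu] -> 12 lines: ksr zshcc nusnu lhyn obv babp vskem edj dze pinw mjjvy ikp
Hunk 4: at line 1 remove [nusnu,lhyn] add [aiel] -> 11 lines: ksr zshcc aiel obv babp vskem edj dze pinw mjjvy ikp
Hunk 5: at line 6 remove [dze,pinw] add [knivw,dtshn] -> 11 lines: ksr zshcc aiel obv babp vskem edj knivw dtshn mjjvy ikp
Hunk 6: at line 7 remove [knivw,dtshn,mjjvy] add [vij,katc] -> 10 lines: ksr zshcc aiel obv babp vskem edj vij katc ikp
Final line 9: katc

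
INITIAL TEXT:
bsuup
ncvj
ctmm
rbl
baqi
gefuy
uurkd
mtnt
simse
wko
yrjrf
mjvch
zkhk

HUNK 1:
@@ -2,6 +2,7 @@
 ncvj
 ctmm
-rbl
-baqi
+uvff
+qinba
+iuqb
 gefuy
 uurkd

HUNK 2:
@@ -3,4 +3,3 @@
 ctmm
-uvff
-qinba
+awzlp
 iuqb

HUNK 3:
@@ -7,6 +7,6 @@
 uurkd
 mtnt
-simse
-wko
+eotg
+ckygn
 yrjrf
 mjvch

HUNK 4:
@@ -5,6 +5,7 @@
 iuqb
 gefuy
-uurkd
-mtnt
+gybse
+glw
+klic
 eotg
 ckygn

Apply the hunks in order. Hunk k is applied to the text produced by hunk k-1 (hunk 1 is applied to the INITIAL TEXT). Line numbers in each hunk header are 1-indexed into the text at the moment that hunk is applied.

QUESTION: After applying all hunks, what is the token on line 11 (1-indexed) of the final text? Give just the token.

Answer: ckygn

Derivation:
Hunk 1: at line 2 remove [rbl,baqi] add [uvff,qinba,iuqb] -> 14 lines: bsuup ncvj ctmm uvff qinba iuqb gefuy uurkd mtnt simse wko yrjrf mjvch zkhk
Hunk 2: at line 3 remove [uvff,qinba] add [awzlp] -> 13 lines: bsuup ncvj ctmm awzlp iuqb gefuy uurkd mtnt simse wko yrjrf mjvch zkhk
Hunk 3: at line 7 remove [simse,wko] add [eotg,ckygn] -> 13 lines: bsuup ncvj ctmm awzlp iuqb gefuy uurkd mtnt eotg ckygn yrjrf mjvch zkhk
Hunk 4: at line 5 remove [uurkd,mtnt] add [gybse,glw,klic] -> 14 lines: bsuup ncvj ctmm awzlp iuqb gefuy gybse glw klic eotg ckygn yrjrf mjvch zkhk
Final line 11: ckygn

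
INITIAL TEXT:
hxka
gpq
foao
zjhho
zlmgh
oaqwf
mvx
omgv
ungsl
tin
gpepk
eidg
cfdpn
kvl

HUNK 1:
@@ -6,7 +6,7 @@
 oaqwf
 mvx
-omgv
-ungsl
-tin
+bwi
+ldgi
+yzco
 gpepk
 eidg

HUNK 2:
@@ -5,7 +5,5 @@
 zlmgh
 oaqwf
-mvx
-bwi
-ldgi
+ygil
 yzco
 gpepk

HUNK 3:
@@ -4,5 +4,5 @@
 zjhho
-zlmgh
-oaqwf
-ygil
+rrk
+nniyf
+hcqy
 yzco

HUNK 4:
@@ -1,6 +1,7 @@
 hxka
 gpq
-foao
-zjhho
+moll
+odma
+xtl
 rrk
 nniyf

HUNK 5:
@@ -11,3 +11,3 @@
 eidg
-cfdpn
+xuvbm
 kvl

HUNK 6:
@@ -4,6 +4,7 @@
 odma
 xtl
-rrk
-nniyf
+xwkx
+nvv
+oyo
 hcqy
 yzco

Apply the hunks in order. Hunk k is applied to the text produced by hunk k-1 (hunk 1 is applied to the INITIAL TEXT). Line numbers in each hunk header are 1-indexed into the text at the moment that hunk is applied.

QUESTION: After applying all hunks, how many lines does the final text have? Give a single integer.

Answer: 14

Derivation:
Hunk 1: at line 6 remove [omgv,ungsl,tin] add [bwi,ldgi,yzco] -> 14 lines: hxka gpq foao zjhho zlmgh oaqwf mvx bwi ldgi yzco gpepk eidg cfdpn kvl
Hunk 2: at line 5 remove [mvx,bwi,ldgi] add [ygil] -> 12 lines: hxka gpq foao zjhho zlmgh oaqwf ygil yzco gpepk eidg cfdpn kvl
Hunk 3: at line 4 remove [zlmgh,oaqwf,ygil] add [rrk,nniyf,hcqy] -> 12 lines: hxka gpq foao zjhho rrk nniyf hcqy yzco gpepk eidg cfdpn kvl
Hunk 4: at line 1 remove [foao,zjhho] add [moll,odma,xtl] -> 13 lines: hxka gpq moll odma xtl rrk nniyf hcqy yzco gpepk eidg cfdpn kvl
Hunk 5: at line 11 remove [cfdpn] add [xuvbm] -> 13 lines: hxka gpq moll odma xtl rrk nniyf hcqy yzco gpepk eidg xuvbm kvl
Hunk 6: at line 4 remove [rrk,nniyf] add [xwkx,nvv,oyo] -> 14 lines: hxka gpq moll odma xtl xwkx nvv oyo hcqy yzco gpepk eidg xuvbm kvl
Final line count: 14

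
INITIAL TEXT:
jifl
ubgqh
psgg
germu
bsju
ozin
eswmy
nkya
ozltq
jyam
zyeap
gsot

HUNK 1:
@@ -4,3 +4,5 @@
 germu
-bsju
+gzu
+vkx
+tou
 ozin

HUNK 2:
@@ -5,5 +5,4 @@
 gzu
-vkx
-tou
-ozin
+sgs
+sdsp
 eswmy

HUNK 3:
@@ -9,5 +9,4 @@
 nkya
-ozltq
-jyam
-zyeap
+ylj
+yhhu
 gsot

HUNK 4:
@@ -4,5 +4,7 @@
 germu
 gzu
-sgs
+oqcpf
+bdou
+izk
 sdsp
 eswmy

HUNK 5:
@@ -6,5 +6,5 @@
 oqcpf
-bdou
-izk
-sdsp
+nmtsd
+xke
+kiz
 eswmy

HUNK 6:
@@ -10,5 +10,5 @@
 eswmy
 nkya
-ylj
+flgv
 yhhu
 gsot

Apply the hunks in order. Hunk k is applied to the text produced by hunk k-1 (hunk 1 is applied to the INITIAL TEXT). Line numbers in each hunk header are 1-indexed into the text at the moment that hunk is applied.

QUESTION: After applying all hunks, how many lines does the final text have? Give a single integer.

Hunk 1: at line 4 remove [bsju] add [gzu,vkx,tou] -> 14 lines: jifl ubgqh psgg germu gzu vkx tou ozin eswmy nkya ozltq jyam zyeap gsot
Hunk 2: at line 5 remove [vkx,tou,ozin] add [sgs,sdsp] -> 13 lines: jifl ubgqh psgg germu gzu sgs sdsp eswmy nkya ozltq jyam zyeap gsot
Hunk 3: at line 9 remove [ozltq,jyam,zyeap] add [ylj,yhhu] -> 12 lines: jifl ubgqh psgg germu gzu sgs sdsp eswmy nkya ylj yhhu gsot
Hunk 4: at line 4 remove [sgs] add [oqcpf,bdou,izk] -> 14 lines: jifl ubgqh psgg germu gzu oqcpf bdou izk sdsp eswmy nkya ylj yhhu gsot
Hunk 5: at line 6 remove [bdou,izk,sdsp] add [nmtsd,xke,kiz] -> 14 lines: jifl ubgqh psgg germu gzu oqcpf nmtsd xke kiz eswmy nkya ylj yhhu gsot
Hunk 6: at line 10 remove [ylj] add [flgv] -> 14 lines: jifl ubgqh psgg germu gzu oqcpf nmtsd xke kiz eswmy nkya flgv yhhu gsot
Final line count: 14

Answer: 14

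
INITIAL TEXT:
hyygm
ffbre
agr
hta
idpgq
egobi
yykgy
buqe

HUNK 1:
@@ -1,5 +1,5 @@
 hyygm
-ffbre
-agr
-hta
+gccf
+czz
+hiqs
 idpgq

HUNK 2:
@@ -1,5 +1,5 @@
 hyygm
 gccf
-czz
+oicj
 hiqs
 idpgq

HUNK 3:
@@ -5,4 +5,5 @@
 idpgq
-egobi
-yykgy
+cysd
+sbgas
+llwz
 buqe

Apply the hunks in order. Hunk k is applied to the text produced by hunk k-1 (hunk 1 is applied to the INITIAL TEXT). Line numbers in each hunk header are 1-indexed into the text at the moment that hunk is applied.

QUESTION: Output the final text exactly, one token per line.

Answer: hyygm
gccf
oicj
hiqs
idpgq
cysd
sbgas
llwz
buqe

Derivation:
Hunk 1: at line 1 remove [ffbre,agr,hta] add [gccf,czz,hiqs] -> 8 lines: hyygm gccf czz hiqs idpgq egobi yykgy buqe
Hunk 2: at line 1 remove [czz] add [oicj] -> 8 lines: hyygm gccf oicj hiqs idpgq egobi yykgy buqe
Hunk 3: at line 5 remove [egobi,yykgy] add [cysd,sbgas,llwz] -> 9 lines: hyygm gccf oicj hiqs idpgq cysd sbgas llwz buqe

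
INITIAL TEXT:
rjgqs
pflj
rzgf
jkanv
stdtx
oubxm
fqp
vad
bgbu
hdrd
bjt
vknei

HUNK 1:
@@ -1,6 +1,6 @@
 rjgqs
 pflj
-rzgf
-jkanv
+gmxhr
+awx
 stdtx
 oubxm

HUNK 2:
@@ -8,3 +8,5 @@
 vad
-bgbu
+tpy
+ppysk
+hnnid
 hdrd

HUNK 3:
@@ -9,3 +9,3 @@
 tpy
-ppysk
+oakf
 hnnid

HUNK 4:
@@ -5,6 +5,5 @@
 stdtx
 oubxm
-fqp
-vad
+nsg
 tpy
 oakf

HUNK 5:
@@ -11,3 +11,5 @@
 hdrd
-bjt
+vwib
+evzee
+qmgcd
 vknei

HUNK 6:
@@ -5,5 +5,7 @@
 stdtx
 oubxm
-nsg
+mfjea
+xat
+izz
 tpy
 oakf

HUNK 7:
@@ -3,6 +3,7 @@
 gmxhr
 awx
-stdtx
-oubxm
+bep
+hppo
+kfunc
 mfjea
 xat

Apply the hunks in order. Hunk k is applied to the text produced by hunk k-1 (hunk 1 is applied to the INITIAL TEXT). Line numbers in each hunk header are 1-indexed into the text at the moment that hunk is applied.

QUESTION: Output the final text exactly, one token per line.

Answer: rjgqs
pflj
gmxhr
awx
bep
hppo
kfunc
mfjea
xat
izz
tpy
oakf
hnnid
hdrd
vwib
evzee
qmgcd
vknei

Derivation:
Hunk 1: at line 1 remove [rzgf,jkanv] add [gmxhr,awx] -> 12 lines: rjgqs pflj gmxhr awx stdtx oubxm fqp vad bgbu hdrd bjt vknei
Hunk 2: at line 8 remove [bgbu] add [tpy,ppysk,hnnid] -> 14 lines: rjgqs pflj gmxhr awx stdtx oubxm fqp vad tpy ppysk hnnid hdrd bjt vknei
Hunk 3: at line 9 remove [ppysk] add [oakf] -> 14 lines: rjgqs pflj gmxhr awx stdtx oubxm fqp vad tpy oakf hnnid hdrd bjt vknei
Hunk 4: at line 5 remove [fqp,vad] add [nsg] -> 13 lines: rjgqs pflj gmxhr awx stdtx oubxm nsg tpy oakf hnnid hdrd bjt vknei
Hunk 5: at line 11 remove [bjt] add [vwib,evzee,qmgcd] -> 15 lines: rjgqs pflj gmxhr awx stdtx oubxm nsg tpy oakf hnnid hdrd vwib evzee qmgcd vknei
Hunk 6: at line 5 remove [nsg] add [mfjea,xat,izz] -> 17 lines: rjgqs pflj gmxhr awx stdtx oubxm mfjea xat izz tpy oakf hnnid hdrd vwib evzee qmgcd vknei
Hunk 7: at line 3 remove [stdtx,oubxm] add [bep,hppo,kfunc] -> 18 lines: rjgqs pflj gmxhr awx bep hppo kfunc mfjea xat izz tpy oakf hnnid hdrd vwib evzee qmgcd vknei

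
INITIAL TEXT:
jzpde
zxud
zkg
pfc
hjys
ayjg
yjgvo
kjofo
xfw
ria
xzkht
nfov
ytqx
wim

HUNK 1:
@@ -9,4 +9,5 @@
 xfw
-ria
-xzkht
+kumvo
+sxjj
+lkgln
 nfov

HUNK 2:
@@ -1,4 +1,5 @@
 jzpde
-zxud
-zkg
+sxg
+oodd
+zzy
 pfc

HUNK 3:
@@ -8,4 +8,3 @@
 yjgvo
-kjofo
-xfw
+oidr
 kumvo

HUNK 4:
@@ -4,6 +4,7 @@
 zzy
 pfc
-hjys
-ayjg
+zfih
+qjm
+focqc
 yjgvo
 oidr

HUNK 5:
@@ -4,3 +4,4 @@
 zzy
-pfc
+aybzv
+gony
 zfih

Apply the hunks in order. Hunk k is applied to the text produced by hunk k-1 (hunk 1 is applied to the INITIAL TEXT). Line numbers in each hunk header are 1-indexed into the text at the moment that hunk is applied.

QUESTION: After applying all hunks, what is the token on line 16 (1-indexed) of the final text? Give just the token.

Hunk 1: at line 9 remove [ria,xzkht] add [kumvo,sxjj,lkgln] -> 15 lines: jzpde zxud zkg pfc hjys ayjg yjgvo kjofo xfw kumvo sxjj lkgln nfov ytqx wim
Hunk 2: at line 1 remove [zxud,zkg] add [sxg,oodd,zzy] -> 16 lines: jzpde sxg oodd zzy pfc hjys ayjg yjgvo kjofo xfw kumvo sxjj lkgln nfov ytqx wim
Hunk 3: at line 8 remove [kjofo,xfw] add [oidr] -> 15 lines: jzpde sxg oodd zzy pfc hjys ayjg yjgvo oidr kumvo sxjj lkgln nfov ytqx wim
Hunk 4: at line 4 remove [hjys,ayjg] add [zfih,qjm,focqc] -> 16 lines: jzpde sxg oodd zzy pfc zfih qjm focqc yjgvo oidr kumvo sxjj lkgln nfov ytqx wim
Hunk 5: at line 4 remove [pfc] add [aybzv,gony] -> 17 lines: jzpde sxg oodd zzy aybzv gony zfih qjm focqc yjgvo oidr kumvo sxjj lkgln nfov ytqx wim
Final line 16: ytqx

Answer: ytqx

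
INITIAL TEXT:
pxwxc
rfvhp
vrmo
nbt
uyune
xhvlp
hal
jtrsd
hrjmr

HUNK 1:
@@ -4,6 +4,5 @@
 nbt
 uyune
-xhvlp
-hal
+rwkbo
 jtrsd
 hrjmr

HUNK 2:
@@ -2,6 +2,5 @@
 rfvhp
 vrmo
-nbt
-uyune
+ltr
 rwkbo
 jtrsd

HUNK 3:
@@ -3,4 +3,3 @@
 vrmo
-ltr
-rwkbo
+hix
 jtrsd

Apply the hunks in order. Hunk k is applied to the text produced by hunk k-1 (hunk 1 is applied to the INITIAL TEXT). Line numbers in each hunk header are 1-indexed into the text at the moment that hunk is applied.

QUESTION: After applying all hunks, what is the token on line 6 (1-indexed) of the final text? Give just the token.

Answer: hrjmr

Derivation:
Hunk 1: at line 4 remove [xhvlp,hal] add [rwkbo] -> 8 lines: pxwxc rfvhp vrmo nbt uyune rwkbo jtrsd hrjmr
Hunk 2: at line 2 remove [nbt,uyune] add [ltr] -> 7 lines: pxwxc rfvhp vrmo ltr rwkbo jtrsd hrjmr
Hunk 3: at line 3 remove [ltr,rwkbo] add [hix] -> 6 lines: pxwxc rfvhp vrmo hix jtrsd hrjmr
Final line 6: hrjmr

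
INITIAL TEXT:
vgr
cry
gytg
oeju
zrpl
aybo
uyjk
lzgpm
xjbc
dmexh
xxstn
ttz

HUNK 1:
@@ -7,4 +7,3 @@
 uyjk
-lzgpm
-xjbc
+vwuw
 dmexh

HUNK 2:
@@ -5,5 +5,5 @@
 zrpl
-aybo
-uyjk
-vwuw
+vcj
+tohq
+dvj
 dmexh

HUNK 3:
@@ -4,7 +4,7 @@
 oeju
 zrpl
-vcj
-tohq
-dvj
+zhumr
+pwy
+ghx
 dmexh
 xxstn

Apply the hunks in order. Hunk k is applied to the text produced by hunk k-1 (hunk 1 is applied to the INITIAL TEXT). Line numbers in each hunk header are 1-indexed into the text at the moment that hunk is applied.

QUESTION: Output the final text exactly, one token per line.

Hunk 1: at line 7 remove [lzgpm,xjbc] add [vwuw] -> 11 lines: vgr cry gytg oeju zrpl aybo uyjk vwuw dmexh xxstn ttz
Hunk 2: at line 5 remove [aybo,uyjk,vwuw] add [vcj,tohq,dvj] -> 11 lines: vgr cry gytg oeju zrpl vcj tohq dvj dmexh xxstn ttz
Hunk 3: at line 4 remove [vcj,tohq,dvj] add [zhumr,pwy,ghx] -> 11 lines: vgr cry gytg oeju zrpl zhumr pwy ghx dmexh xxstn ttz

Answer: vgr
cry
gytg
oeju
zrpl
zhumr
pwy
ghx
dmexh
xxstn
ttz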